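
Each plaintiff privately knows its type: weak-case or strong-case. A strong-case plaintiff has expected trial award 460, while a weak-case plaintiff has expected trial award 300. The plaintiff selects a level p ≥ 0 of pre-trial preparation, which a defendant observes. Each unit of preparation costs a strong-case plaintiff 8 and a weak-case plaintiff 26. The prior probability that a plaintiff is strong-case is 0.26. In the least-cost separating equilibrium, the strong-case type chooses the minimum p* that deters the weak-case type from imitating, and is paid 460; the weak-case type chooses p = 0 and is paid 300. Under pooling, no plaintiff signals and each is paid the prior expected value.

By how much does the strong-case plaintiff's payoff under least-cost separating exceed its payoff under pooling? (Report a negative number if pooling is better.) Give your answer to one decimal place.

69.2

Least-cost separating signal: p* solves 300 = 460 − 26·p*, so p* = (460 − 300)/26 ≈ 6.1538.
Strong-case type's separating payoff: 460 − 8 × p* = 460 − 8 × (460 − 300)/26 = 460 − 1280/26 ≈ 410.769.
Pooling payoff: 0.26 × 460 + 0.74 × 300 = 341.6.
Difference: 410.769 − 341.6 = 69.169, i.e. 69.2 to one decimal place.
The strong-case type prefers to separate.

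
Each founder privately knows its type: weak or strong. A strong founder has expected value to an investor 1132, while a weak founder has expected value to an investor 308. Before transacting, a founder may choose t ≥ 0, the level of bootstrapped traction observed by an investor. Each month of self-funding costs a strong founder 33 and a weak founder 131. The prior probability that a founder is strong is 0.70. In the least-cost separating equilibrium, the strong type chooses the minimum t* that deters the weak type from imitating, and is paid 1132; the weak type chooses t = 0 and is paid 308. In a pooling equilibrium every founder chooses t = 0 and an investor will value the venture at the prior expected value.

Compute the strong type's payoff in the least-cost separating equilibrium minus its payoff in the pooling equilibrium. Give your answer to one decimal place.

39.6

Least-cost separating signal: t* solves 308 = 1132 − 131·t*, so t* = (1132 − 308)/131 ≈ 6.2901.
Strong type's separating payoff: 1132 − 33 × t* = 1132 − 33 × (1132 − 308)/131 = 1132 − 27192/131 ≈ 924.427.
Pooling payoff: 0.70 × 1132 + 0.30 × 308 = 884.8.
Difference: 924.427 − 884.8 = 39.627, i.e. 39.6 to one decimal place.
The strong type prefers to separate.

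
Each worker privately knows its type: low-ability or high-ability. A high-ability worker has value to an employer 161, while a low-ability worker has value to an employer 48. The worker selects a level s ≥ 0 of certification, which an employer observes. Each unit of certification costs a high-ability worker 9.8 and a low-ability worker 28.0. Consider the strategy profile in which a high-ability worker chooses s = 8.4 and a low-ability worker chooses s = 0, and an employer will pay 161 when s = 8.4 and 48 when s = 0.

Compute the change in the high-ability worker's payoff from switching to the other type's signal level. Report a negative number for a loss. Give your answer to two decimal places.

-30.68

Playing s = 8.4 the high-ability worker receives 161 − 9.8 × 8.4 = 78.68.
Deviating to s = 0 yields 48 instead.
Gain from deviating: 48 − 78.68 = -30.68.
The gain is negative, so the high-ability type's incentive-compatibility constraint is satisfied.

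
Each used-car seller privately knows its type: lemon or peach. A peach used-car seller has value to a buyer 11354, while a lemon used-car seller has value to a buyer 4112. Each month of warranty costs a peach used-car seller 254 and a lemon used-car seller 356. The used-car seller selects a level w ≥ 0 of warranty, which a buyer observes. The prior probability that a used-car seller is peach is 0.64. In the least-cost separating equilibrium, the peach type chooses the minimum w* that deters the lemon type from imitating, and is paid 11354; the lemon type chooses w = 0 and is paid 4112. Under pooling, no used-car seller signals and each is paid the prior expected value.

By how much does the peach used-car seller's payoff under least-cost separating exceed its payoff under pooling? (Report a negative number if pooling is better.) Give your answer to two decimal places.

Least-cost separating signal: w* solves 4112 = 11354 − 356·w*, so w* = (11354 − 4112)/356 ≈ 20.3427.
Peach type's separating payoff: 11354 − 254 × w* = 11354 − 254 × (11354 − 4112)/356 = 11354 − 1839468/356 ≈ 6186.9551.
Pooling payoff: 0.64 × 11354 + 0.36 × 4112 = 8746.88.
Difference: 6186.9551 − 8746.88 = -2559.9249, i.e. -2559.92 to two decimal places.
The peach type would prefer the pooling outcome.

-2559.92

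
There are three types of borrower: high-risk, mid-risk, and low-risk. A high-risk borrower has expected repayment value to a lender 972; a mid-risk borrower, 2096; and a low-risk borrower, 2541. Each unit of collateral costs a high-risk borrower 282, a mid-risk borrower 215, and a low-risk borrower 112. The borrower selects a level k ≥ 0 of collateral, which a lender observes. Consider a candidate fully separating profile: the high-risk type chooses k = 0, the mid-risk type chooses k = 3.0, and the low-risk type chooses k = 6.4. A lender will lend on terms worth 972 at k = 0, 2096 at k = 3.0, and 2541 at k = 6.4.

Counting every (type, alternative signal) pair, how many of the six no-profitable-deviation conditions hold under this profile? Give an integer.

5

Mid-risk (own payoff 2096 − 215×3.0 = 1451): to k=0 gives 972 → no gain ✓; to k=6.4 gives 2541 − 215×6.4 = 1165 → no gain ✓.
Low-risk (own payoff 2541 − 112×6.4 = 1824.2): to k=0 gives 972 → no gain ✓; to k=3.0 gives 2096 − 112×3.0 = 1760 → no gain ✓.
High-risk (own payoff 972): to k=3.0 gives 2096 − 282×3.0 = 1250 → profitable ✗; to k=6.4 gives 2541 − 282×6.4 = 736.2 → no gain ✓.
5 of the 6 constraints hold; not an equilibrium.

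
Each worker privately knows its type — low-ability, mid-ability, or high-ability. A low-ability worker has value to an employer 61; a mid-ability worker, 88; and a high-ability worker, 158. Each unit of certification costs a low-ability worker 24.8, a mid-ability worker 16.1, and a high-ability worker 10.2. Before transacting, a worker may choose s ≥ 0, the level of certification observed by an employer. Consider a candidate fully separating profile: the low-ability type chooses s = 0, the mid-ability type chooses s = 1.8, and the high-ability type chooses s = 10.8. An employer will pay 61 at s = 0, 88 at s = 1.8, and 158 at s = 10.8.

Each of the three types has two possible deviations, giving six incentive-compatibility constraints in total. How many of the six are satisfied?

3

High-ability (own payoff 158 − 10.2×10.8 = 47.84): to s=0 gives 61 → profitable ✗; to s=1.8 gives 88 − 10.2×1.8 = 69.64 → profitable ✗.
Low-ability (own payoff 61): to s=1.8 gives 88 − 24.8×1.8 = 43.36 → no gain ✓; to s=10.8 gives 158 − 24.8×10.8 = -109.84 → no gain ✓.
Mid-ability (own payoff 88 − 16.1×1.8 = 59.02): to s=0 gives 61 → profitable ✗; to s=10.8 gives 158 − 16.1×10.8 = -15.88 → no gain ✓.
3 of the 6 constraints hold; not an equilibrium.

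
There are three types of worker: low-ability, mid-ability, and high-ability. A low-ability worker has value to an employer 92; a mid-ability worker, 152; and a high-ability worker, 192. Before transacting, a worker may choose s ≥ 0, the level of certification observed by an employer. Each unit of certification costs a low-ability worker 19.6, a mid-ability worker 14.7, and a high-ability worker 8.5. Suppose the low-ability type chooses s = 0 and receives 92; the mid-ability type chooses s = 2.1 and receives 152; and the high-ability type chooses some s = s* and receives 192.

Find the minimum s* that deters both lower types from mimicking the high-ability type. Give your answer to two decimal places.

5.10

Mid-ability type (on-path payoff 152 − 14.7×2.1 = 121.13) won't mimic when 121.13 ≥ 192 − 14.7·s*, i.e. s* ≥ 4.82.
Low-ability type (on-path payoff 92) won't mimic when 92 ≥ 192 − 19.6·s*, i.e. s* ≥ 5.10.
Both must hold, so s* = max(5.10, 4.82) = 5.10. The low-ability type's constraint binds.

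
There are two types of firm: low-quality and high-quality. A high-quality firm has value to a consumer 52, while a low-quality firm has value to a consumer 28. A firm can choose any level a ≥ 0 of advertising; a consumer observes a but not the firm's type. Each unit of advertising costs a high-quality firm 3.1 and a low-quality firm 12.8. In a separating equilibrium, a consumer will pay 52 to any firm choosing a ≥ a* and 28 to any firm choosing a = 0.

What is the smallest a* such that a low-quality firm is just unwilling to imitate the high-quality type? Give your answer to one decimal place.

A low-quality firm choosing a = 0 receives 28.
Imitating at a* instead would pay 52 at cost 12.8·a*, netting 52 − 12.8·a*.
Indifference: 28 = 52 − 12.8·a*, so a* = (52 − 28) / 12.8 ≈ 1.9.
This is the low-quality type's binding incentive-compatibility constraint; any a ≥ 1.9 sustains separation on that side.

1.9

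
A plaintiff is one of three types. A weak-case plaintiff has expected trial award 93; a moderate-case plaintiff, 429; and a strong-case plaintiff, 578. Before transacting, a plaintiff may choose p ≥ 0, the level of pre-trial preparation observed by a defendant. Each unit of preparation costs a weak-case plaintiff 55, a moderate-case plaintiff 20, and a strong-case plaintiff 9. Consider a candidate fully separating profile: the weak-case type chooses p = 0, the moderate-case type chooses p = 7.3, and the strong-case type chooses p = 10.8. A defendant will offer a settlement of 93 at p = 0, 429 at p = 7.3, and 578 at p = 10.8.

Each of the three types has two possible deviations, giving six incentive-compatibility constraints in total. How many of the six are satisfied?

Strong-case (own payoff 578 − 9×10.8 = 480.8): to p=0 gives 93 → no gain ✓; to p=7.3 gives 429 − 9×7.3 = 363.3 → no gain ✓.
Weak-case (own payoff 93): to p=7.3 gives 429 − 55×7.3 = 27.5 → no gain ✓; to p=10.8 gives 578 − 55×10.8 = -16 → no gain ✓.
Moderate-case (own payoff 429 − 20×7.3 = 283): to p=0 gives 93 → no gain ✓; to p=10.8 gives 578 − 20×10.8 = 362 → profitable ✗.
5 of the 6 constraints hold; not an equilibrium.

5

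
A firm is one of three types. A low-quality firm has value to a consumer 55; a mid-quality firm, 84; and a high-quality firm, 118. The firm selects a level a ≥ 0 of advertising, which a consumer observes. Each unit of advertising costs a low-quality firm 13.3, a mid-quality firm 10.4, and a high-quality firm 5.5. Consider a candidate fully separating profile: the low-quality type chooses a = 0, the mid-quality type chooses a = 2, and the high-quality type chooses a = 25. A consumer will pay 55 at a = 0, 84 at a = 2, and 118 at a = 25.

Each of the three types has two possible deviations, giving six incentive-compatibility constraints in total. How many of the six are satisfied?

3

Low-quality (own payoff 55): to a=2 gives 84 − 13.3×2 = 57.4 → profitable ✗; to a=25 gives 118 − 13.3×25 = -214.5 → no gain ✓.
High-quality (own payoff 118 − 5.5×25 = -19.5): to a=0 gives 55 → profitable ✗; to a=2 gives 84 − 5.5×2 = 73 → profitable ✗.
Mid-quality (own payoff 84 − 10.4×2 = 63.2): to a=0 gives 55 → no gain ✓; to a=25 gives 118 − 10.4×25 = -142 → no gain ✓.
3 of the 6 constraints hold; not an equilibrium.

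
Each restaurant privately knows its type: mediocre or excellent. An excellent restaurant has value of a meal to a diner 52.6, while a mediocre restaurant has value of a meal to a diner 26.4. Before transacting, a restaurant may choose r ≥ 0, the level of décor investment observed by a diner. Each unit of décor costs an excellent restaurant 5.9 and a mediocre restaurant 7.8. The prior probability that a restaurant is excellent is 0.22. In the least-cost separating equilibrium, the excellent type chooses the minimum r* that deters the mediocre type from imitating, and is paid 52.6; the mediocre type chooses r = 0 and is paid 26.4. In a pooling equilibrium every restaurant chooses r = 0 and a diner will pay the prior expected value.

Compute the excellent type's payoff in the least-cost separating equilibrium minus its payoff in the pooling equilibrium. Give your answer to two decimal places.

0.62

Least-cost separating signal: r* solves 26.4 = 52.6 − 7.8·r*, so r* = (52.6 − 26.4)/7.8 ≈ 3.3590.
Excellent type's separating payoff: 52.6 − 5.9 × r* = 52.6 − 5.9 × (52.6 − 26.4)/7.8 = 52.6 − 154.58/7.8 ≈ 32.7821.
Pooling payoff: 0.22 × 52.6 + 0.78 × 26.4 = 32.164.
Difference: 32.7821 − 32.164 = 0.6181, i.e. 0.62 to two decimal places.
The excellent type prefers to separate.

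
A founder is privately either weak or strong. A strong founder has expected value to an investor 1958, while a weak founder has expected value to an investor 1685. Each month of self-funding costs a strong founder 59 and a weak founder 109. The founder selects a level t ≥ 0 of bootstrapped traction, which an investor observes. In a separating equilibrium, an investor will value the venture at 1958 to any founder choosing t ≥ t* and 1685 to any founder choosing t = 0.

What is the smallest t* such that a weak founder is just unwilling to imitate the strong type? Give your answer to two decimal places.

2.50

A weak founder choosing t = 0 receives 1685.
Imitating at t* instead would pay 1958 at cost 109·t*, netting 1958 − 109·t*.
Indifference: 1685 = 1958 − 109·t*, so t* = (1958 − 1685) / 109 ≈ 2.50.
This is the weak type's binding incentive-compatibility constraint; any t ≥ 2.50 sustains separation on that side.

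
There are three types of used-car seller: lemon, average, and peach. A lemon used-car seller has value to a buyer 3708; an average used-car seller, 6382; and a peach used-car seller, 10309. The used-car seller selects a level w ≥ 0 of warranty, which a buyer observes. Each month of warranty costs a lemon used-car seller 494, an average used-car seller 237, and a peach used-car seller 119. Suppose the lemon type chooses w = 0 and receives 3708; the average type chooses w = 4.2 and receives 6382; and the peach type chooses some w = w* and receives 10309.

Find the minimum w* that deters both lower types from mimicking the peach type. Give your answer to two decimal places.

20.77

Average type (on-path payoff 6382 − 237×4.2 = 5386.6) won't mimic when 5386.6 ≥ 10309 − 237·w*, i.e. w* ≥ 20.77.
Lemon type (on-path payoff 3708) won't mimic when 3708 ≥ 10309 − 494·w*, i.e. w* ≥ 13.36.
Both must hold, so w* = max(13.36, 20.77) = 20.77. The average type's constraint binds.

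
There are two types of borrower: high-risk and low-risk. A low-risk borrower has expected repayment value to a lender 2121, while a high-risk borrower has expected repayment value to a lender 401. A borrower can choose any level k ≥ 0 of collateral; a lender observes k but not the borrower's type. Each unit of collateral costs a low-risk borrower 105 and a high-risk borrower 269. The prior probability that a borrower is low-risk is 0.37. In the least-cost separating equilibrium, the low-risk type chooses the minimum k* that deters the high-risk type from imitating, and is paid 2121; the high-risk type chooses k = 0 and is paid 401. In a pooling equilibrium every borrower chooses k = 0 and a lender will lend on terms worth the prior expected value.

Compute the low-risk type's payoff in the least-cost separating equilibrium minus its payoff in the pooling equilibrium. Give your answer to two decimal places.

Least-cost separating signal: k* solves 401 = 2121 − 269·k*, so k* = (2121 − 401)/269 ≈ 6.3941.
Low-risk type's separating payoff: 2121 − 105 × k* = 2121 − 105 × (2121 − 401)/269 = 2121 − 180600/269 ≈ 1449.6245.
Pooling payoff: 0.37 × 2121 + 0.63 × 401 = 1037.4.
Difference: 1449.6245 − 1037.4 = 412.2245, i.e. 412.22 to two decimal places.
The low-risk type prefers to separate.

412.22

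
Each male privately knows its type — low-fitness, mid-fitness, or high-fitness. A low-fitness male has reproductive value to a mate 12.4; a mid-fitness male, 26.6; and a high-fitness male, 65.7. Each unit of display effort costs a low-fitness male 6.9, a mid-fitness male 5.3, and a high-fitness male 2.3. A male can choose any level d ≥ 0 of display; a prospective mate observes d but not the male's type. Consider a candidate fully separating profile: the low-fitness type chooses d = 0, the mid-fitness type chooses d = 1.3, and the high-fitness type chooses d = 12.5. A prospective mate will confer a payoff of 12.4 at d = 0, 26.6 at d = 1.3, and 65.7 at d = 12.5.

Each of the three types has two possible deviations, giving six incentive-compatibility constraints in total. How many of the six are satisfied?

5

Low-fitness (own payoff 12.4): to d=1.3 gives 26.6 − 6.9×1.3 = 17.63 → profitable ✗; to d=12.5 gives 65.7 − 6.9×12.5 = -20.55 → no gain ✓.
Mid-fitness (own payoff 26.6 − 5.3×1.3 = 19.71): to d=0 gives 12.4 → no gain ✓; to d=12.5 gives 65.7 − 5.3×12.5 = -0.55 → no gain ✓.
High-fitness (own payoff 65.7 − 2.3×12.5 = 36.95): to d=0 gives 12.4 → no gain ✓; to d=1.3 gives 26.6 − 2.3×1.3 = 23.61 → no gain ✓.
5 of the 6 constraints hold; not an equilibrium.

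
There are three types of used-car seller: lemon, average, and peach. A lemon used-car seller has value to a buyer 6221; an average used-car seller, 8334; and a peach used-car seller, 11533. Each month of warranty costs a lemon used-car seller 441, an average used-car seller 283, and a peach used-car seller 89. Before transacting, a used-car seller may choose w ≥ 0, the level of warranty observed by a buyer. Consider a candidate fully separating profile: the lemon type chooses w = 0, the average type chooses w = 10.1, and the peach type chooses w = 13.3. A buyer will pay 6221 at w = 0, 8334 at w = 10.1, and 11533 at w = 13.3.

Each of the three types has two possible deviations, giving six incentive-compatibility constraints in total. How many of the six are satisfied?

4

Average (own payoff 8334 − 283×10.1 = 5475.7): to w=0 gives 6221 → profitable ✗; to w=13.3 gives 11533 − 283×13.3 = 7769.1 → profitable ✗.
Lemon (own payoff 6221): to w=10.1 gives 8334 − 441×10.1 = 3879.9 → no gain ✓; to w=13.3 gives 11533 − 441×13.3 = 5667.7 → no gain ✓.
Peach (own payoff 11533 − 89×13.3 = 10349.3): to w=0 gives 6221 → no gain ✓; to w=10.1 gives 8334 − 89×10.1 = 7435.1 → no gain ✓.
4 of the 6 constraints hold; not an equilibrium.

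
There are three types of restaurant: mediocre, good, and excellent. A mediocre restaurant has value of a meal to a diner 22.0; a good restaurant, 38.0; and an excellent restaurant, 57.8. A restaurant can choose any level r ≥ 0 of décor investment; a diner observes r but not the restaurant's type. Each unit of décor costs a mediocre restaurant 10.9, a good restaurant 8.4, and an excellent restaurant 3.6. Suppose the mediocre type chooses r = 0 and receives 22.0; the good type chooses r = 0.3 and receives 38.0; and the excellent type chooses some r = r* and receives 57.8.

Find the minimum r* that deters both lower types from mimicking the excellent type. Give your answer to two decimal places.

3.28

Good type (on-path payoff 38.0 − 8.4×0.3 = 35.48) won't mimic when 35.48 ≥ 57.8 − 8.4·r*, i.e. r* ≥ 2.66.
Mediocre type (on-path payoff 22.0) won't mimic when 22.0 ≥ 57.8 − 10.9·r*, i.e. r* ≥ 3.28.
Both must hold, so r* = max(3.28, 2.66) = 3.28. The mediocre type's constraint binds.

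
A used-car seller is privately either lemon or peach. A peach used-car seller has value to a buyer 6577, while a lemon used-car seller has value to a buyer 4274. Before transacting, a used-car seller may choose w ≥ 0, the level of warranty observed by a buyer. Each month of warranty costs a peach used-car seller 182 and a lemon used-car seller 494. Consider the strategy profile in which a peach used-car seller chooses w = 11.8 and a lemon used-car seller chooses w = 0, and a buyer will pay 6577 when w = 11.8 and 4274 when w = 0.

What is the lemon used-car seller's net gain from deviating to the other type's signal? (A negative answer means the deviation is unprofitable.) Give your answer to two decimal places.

-3526.20

Playing w = 0 the lemon used-car seller receives 4274.
Deviating to w = 11.8 brings payment 6577 at cost 494 × 11.8 = 5829.2, netting 747.8.
Gain from deviating: 747.8 − 4274 = -3526.20.
The gain is negative, so the lemon type's incentive-compatibility constraint is satisfied.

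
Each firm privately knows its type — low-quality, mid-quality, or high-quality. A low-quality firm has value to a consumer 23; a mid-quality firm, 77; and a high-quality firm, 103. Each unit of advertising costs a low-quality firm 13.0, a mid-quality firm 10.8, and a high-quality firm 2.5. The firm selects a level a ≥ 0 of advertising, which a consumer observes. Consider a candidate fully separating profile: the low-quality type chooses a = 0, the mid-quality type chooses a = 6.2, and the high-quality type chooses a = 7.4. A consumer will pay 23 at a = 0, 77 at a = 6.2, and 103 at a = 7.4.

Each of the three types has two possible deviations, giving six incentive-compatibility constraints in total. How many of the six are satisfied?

4

High-quality (own payoff 103 − 2.5×7.4 = 84.5): to a=0 gives 23 → no gain ✓; to a=6.2 gives 77 − 2.5×6.2 = 61.5 → no gain ✓.
Low-quality (own payoff 23): to a=6.2 gives 77 − 13.0×6.2 = -3.6 → no gain ✓; to a=7.4 gives 103 − 13.0×7.4 = 6.8 → no gain ✓.
Mid-quality (own payoff 77 − 10.8×6.2 = 10.04): to a=0 gives 23 → profitable ✗; to a=7.4 gives 103 − 10.8×7.4 = 23.08 → profitable ✗.
4 of the 6 constraints hold; not an equilibrium.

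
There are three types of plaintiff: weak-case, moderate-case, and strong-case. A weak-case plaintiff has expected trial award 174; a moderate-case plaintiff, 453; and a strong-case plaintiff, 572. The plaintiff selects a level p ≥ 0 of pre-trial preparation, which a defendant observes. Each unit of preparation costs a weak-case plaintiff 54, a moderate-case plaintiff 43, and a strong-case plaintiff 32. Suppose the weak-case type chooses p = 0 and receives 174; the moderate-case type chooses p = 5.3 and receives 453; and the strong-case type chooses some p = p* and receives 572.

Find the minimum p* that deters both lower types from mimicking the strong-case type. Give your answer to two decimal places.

Weak-case type (on-path payoff 174) won't mimic when 174 ≥ 572 − 54·p*, i.e. p* ≥ 7.37.
Moderate-case type (on-path payoff 453 − 43×5.3 = 225.1) won't mimic when 225.1 ≥ 572 − 43·p*, i.e. p* ≥ 8.07.
Both must hold, so p* = max(7.37, 8.07) = 8.07. The moderate-case type's constraint binds.

8.07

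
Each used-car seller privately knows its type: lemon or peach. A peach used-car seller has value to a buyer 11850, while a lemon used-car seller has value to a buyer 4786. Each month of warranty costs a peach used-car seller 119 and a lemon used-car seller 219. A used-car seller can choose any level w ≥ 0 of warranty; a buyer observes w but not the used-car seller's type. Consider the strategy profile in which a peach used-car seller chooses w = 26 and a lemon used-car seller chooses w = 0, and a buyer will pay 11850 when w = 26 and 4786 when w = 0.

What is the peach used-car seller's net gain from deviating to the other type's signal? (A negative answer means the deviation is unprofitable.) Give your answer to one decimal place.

Playing w = 26 the peach used-car seller receives 11850 − 119 × 26 = 8756.
Deviating to w = 0 yields 4786 instead.
Gain from deviating: 4786 − 8756 = -3970.0.
The gain is negative, so the peach type's incentive-compatibility constraint is satisfied.

-3970.0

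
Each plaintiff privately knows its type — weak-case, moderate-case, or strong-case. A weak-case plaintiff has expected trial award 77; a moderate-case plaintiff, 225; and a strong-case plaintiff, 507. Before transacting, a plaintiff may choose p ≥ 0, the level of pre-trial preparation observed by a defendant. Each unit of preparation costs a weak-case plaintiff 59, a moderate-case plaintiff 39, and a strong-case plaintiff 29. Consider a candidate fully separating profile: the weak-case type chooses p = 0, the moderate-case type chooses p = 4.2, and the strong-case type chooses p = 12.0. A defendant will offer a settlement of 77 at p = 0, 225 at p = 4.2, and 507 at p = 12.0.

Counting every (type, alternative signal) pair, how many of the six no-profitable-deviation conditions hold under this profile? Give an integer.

5

Strong-case (own payoff 507 − 29×12.0 = 159): to p=0 gives 77 → no gain ✓; to p=4.2 gives 225 − 29×4.2 = 103.2 → no gain ✓.
Weak-case (own payoff 77): to p=4.2 gives 225 − 59×4.2 = -22.8 → no gain ✓; to p=12.0 gives 507 − 59×12.0 = -201 → no gain ✓.
Moderate-case (own payoff 225 − 39×4.2 = 61.2): to p=0 gives 77 → profitable ✗; to p=12.0 gives 507 − 39×12.0 = 39 → no gain ✓.
5 of the 6 constraints hold; not an equilibrium.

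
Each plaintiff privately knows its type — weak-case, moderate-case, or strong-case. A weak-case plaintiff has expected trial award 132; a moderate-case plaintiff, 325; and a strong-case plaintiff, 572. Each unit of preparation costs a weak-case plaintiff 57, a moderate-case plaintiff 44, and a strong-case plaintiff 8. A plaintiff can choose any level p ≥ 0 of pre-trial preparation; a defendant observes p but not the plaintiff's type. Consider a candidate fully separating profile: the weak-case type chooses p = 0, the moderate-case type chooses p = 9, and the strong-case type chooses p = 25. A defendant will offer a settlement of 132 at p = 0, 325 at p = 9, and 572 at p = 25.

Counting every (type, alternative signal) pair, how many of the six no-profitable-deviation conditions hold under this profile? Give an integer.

Strong-case (own payoff 572 − 8×25 = 372): to p=0 gives 132 → no gain ✓; to p=9 gives 325 − 8×9 = 253 → no gain ✓.
Moderate-case (own payoff 325 − 44×9 = -71): to p=0 gives 132 → profitable ✗; to p=25 gives 572 − 44×25 = -528 → no gain ✓.
Weak-case (own payoff 132): to p=9 gives 325 − 57×9 = -188 → no gain ✓; to p=25 gives 572 − 57×25 = -853 → no gain ✓.
5 of the 6 constraints hold; not an equilibrium.

5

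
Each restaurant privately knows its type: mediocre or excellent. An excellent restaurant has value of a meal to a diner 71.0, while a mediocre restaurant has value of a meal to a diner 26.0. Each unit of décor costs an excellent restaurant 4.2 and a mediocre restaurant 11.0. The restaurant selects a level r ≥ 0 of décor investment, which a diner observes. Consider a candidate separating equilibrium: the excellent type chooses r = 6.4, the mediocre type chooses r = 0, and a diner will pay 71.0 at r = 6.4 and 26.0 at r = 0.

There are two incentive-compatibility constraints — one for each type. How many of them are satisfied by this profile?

2

Excellent type: signal → 71.0 − 4.2 × 6.4 = 44.12; deviate to 0 → 26.0. IC holds (44.12 ≥ 26.0).
Mediocre type: stay at 0 → 26.0; mimic → 71.0 − 11.0 × 6.4 = 0.6. IC holds (26.0 ≥ 0.6).
2 of 2 constraints hold, so this is a separating equilibrium.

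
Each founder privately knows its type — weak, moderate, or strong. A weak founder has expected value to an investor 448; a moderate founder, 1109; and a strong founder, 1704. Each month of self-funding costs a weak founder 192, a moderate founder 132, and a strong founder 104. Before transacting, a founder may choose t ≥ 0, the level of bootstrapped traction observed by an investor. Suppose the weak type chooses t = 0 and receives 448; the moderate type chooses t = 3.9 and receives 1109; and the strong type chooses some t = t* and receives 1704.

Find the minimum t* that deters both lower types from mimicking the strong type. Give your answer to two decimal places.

Moderate type (on-path payoff 1109 − 132×3.9 = 594.2) won't mimic when 594.2 ≥ 1704 − 132·t*, i.e. t* ≥ 8.41.
Weak type (on-path payoff 448) won't mimic when 448 ≥ 1704 − 192·t*, i.e. t* ≥ 6.54.
Both must hold, so t* = max(6.54, 8.41) = 8.41. The moderate type's constraint binds.

8.41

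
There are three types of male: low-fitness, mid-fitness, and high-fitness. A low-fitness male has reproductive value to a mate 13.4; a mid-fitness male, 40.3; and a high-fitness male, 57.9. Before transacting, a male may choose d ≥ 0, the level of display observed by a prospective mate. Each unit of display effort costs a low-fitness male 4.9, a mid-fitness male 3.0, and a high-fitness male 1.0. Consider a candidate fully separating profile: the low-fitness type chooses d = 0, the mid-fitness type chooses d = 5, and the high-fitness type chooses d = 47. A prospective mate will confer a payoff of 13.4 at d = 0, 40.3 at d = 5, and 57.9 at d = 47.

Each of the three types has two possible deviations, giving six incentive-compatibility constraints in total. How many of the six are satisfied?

3

Mid-fitness (own payoff 40.3 − 3.0×5 = 25.3): to d=0 gives 13.4 → no gain ✓; to d=47 gives 57.9 − 3.0×47 = -83.1 → no gain ✓.
Low-fitness (own payoff 13.4): to d=5 gives 40.3 − 4.9×5 = 15.8 → profitable ✗; to d=47 gives 57.9 − 4.9×47 = -172.4 → no gain ✓.
High-fitness (own payoff 57.9 − 1.0×47 = 10.9): to d=0 gives 13.4 → profitable ✗; to d=5 gives 40.3 − 1.0×5 = 35.3 → profitable ✗.
3 of the 6 constraints hold; not an equilibrium.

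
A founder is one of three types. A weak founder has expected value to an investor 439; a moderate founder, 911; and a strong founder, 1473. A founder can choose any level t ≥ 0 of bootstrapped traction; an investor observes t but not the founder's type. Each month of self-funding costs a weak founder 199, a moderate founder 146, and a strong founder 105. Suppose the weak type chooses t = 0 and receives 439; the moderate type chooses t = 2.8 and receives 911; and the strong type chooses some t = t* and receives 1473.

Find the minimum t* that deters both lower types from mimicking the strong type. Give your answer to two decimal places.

6.65

Moderate type (on-path payoff 911 − 146×2.8 = 502.2) won't mimic when 502.2 ≥ 1473 − 146·t*, i.e. t* ≥ 6.65.
Weak type (on-path payoff 439) won't mimic when 439 ≥ 1473 − 199·t*, i.e. t* ≥ 5.20.
Both must hold, so t* = max(5.20, 6.65) = 6.65. The moderate type's constraint binds.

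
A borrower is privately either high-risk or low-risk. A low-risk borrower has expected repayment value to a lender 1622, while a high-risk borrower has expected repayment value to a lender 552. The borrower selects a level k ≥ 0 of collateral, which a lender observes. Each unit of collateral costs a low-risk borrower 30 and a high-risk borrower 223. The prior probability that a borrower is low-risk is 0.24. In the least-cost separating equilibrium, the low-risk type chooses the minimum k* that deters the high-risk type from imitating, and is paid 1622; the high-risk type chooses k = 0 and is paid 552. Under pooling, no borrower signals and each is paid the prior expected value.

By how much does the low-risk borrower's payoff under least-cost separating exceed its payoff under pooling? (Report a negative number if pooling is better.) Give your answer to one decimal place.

Least-cost separating signal: k* solves 552 = 1622 − 223·k*, so k* = (1622 − 552)/223 ≈ 4.7982.
Low-risk type's separating payoff: 1622 − 30 × k* = 1622 − 30 × (1622 − 552)/223 = 1622 − 32100/223 ≈ 1478.054.
Pooling payoff: 0.24 × 1622 + 0.76 × 552 = 808.8.
Difference: 1478.054 − 808.8 = 669.254, i.e. 669.3 to one decimal place.
The low-risk type prefers to separate.

669.3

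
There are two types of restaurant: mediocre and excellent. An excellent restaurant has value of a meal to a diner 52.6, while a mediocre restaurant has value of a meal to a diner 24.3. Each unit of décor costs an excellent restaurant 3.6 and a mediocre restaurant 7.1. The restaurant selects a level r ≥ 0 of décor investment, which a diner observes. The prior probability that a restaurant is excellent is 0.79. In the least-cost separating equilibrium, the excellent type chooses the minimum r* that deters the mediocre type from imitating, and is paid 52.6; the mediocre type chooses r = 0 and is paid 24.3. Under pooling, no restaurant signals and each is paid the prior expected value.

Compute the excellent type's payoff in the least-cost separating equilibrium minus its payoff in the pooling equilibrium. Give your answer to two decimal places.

Least-cost separating signal: r* solves 24.3 = 52.6 − 7.1·r*, so r* = (52.6 − 24.3)/7.1 ≈ 3.9859.
Excellent type's separating payoff: 52.6 − 3.6 × r* = 52.6 − 3.6 × (52.6 − 24.3)/7.1 = 52.6 − 101.88/7.1 ≈ 38.2507.
Pooling payoff: 0.79 × 52.6 + 0.21 × 24.3 = 46.657.
Difference: 38.2507 − 46.657 = -8.4063, i.e. -8.41 to two decimal places.
The excellent type would prefer the pooling outcome.

-8.41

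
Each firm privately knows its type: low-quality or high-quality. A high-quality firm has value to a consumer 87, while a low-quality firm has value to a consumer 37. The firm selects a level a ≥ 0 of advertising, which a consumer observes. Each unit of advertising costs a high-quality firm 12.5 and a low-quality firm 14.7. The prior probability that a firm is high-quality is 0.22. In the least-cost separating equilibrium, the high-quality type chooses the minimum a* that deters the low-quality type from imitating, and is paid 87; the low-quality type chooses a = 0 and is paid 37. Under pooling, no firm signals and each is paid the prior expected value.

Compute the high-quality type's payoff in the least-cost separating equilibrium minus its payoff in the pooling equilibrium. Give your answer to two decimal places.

Least-cost separating signal: a* solves 37 = 87 − 14.7·a*, so a* = (87 − 37)/14.7 ≈ 3.4014.
High-quality type's separating payoff: 87 − 12.5 × a* = 87 − 12.5 × (87 − 37)/14.7 = 87 − 625/14.7 ≈ 44.4830.
Pooling payoff: 0.22 × 87 + 0.78 × 37 = 48.
Difference: 44.4830 − 48 = -3.517, i.e. -3.52 to two decimal places.
The high-quality type would prefer the pooling outcome.

-3.52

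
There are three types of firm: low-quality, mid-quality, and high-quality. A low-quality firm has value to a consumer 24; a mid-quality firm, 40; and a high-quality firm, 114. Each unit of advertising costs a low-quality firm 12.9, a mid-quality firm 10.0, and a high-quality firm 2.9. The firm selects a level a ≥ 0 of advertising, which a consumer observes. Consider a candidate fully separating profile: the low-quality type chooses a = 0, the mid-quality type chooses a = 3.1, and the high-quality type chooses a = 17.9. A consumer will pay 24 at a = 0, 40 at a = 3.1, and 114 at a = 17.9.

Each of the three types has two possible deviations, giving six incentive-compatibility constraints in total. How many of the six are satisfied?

5

Mid-quality (own payoff 40 − 10.0×3.1 = 9): to a=0 gives 24 → profitable ✗; to a=17.9 gives 114 − 10.0×17.9 = -65 → no gain ✓.
Low-quality (own payoff 24): to a=3.1 gives 40 − 12.9×3.1 = 0.01 → no gain ✓; to a=17.9 gives 114 − 12.9×17.9 = -116.91 → no gain ✓.
High-quality (own payoff 114 − 2.9×17.9 = 62.09): to a=0 gives 24 → no gain ✓; to a=3.1 gives 40 − 2.9×3.1 = 31.01 → no gain ✓.
5 of the 6 constraints hold; not an equilibrium.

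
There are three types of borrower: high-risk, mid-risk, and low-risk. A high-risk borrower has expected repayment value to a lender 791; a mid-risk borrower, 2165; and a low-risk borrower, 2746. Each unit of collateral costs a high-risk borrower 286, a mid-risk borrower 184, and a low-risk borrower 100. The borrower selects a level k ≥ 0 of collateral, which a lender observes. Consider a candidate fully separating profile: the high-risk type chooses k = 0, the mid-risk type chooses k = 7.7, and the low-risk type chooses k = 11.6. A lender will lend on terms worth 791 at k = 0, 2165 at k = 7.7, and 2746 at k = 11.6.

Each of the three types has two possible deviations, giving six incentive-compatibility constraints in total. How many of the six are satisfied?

Mid-risk (own payoff 2165 − 184×7.7 = 748.2): to k=0 gives 791 → profitable ✗; to k=11.6 gives 2746 − 184×11.6 = 611.6 → no gain ✓.
High-risk (own payoff 791): to k=7.7 gives 2165 − 286×7.7 = -37.2 → no gain ✓; to k=11.6 gives 2746 − 286×11.6 = -571.6 → no gain ✓.
Low-risk (own payoff 2746 − 100×11.6 = 1586): to k=0 gives 791 → no gain ✓; to k=7.7 gives 2165 − 100×7.7 = 1395 → no gain ✓.
5 of the 6 constraints hold; not an equilibrium.

5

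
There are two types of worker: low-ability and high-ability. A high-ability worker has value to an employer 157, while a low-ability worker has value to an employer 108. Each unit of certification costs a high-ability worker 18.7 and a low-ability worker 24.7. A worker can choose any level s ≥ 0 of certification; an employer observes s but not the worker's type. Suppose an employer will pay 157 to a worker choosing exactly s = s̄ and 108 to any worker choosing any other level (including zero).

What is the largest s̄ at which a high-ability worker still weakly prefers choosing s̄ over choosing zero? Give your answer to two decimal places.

Choosing s̄ yields the high-ability type 157 − 18.7·s̄; choosing zero yields 108.
The high-ability type is indifferent at 157 − 18.7·s̄ = 108, i.e. s̄ = (157 − 108) / 18.7 ≈ 2.62.
For any s̄ above 2.62 the high-ability type would rather pool at zero, so separation collapses.

2.62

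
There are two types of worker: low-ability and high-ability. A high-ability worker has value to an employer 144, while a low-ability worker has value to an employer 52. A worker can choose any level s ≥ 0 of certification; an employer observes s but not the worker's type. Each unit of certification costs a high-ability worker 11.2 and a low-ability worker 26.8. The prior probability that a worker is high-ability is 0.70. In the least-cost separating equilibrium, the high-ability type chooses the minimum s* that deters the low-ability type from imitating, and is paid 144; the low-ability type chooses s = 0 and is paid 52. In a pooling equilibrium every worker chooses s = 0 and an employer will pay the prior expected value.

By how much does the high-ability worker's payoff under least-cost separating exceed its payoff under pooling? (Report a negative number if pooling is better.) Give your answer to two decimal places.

Least-cost separating signal: s* solves 52 = 144 − 26.8·s*, so s* = (144 − 52)/26.8 ≈ 3.4328.
High-ability type's separating payoff: 144 − 11.2 × s* = 144 − 11.2 × (144 − 52)/26.8 = 144 − 1030.4/26.8 ≈ 105.5522.
Pooling payoff: 0.70 × 144 + 0.30 × 52 = 116.4.
Difference: 105.5522 − 116.4 = -10.8478, i.e. -10.85 to two decimal places.
The high-ability type would prefer the pooling outcome.

-10.85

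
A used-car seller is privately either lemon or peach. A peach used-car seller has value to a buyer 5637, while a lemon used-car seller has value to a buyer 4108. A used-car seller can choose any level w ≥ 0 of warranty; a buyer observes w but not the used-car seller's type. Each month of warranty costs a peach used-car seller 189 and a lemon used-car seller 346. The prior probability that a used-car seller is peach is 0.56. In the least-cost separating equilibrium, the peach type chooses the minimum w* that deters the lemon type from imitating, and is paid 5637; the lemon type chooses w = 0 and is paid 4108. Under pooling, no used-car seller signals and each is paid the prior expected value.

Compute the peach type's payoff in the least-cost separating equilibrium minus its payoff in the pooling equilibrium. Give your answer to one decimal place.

Least-cost separating signal: w* solves 4108 = 5637 − 346·w*, so w* = (5637 − 4108)/346 ≈ 4.4191.
Peach type's separating payoff: 5637 − 189 × w* = 5637 − 189 × (5637 − 4108)/346 = 5637 − 288981/346 ≈ 4801.795.
Pooling payoff: 0.56 × 5637 + 0.44 × 4108 = 4964.24.
Difference: 4801.795 − 4964.24 = -162.445, i.e. -162.4 to one decimal place.
The peach type would prefer the pooling outcome.

-162.4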